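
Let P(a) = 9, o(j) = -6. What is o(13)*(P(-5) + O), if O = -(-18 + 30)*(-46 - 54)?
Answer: -7254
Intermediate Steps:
O = 1200 (O = -12*(-100) = -1*(-1200) = 1200)
o(13)*(P(-5) + O) = -6*(9 + 1200) = -6*1209 = -7254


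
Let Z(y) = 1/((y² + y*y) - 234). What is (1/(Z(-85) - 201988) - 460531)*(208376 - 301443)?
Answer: 123071520969991138311/2871461407 ≈ 4.2860e+10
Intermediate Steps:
Z(y) = 1/(-234 + 2*y²) (Z(y) = 1/((y² + y²) - 234) = 1/(2*y² - 234) = 1/(-234 + 2*y²))
(1/(Z(-85) - 201988) - 460531)*(208376 - 301443) = (1/(1/(2*(-117 + (-85)²)) - 201988) - 460531)*(208376 - 301443) = (1/(1/(2*(-117 + 7225)) - 201988) - 460531)*(-93067) = (1/((½)/7108 - 201988) - 460531)*(-93067) = (1/((½)*(1/7108) - 201988) - 460531)*(-93067) = (1/(1/14216 - 201988) - 460531)*(-93067) = (1/(-2871461407/14216) - 460531)*(-93067) = (-14216/2871461407 - 460531)*(-93067) = -1322396993241333/2871461407*(-93067) = 123071520969991138311/2871461407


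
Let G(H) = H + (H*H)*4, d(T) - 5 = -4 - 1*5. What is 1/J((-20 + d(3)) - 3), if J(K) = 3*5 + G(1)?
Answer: 1/20 ≈ 0.050000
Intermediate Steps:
d(T) = -4 (d(T) = 5 + (-4 - 1*5) = 5 + (-4 - 5) = 5 - 9 = -4)
G(H) = H + 4*H**2 (G(H) = H + H**2*4 = H + 4*H**2)
J(K) = 20 (J(K) = 3*5 + 1*(1 + 4*1) = 15 + 1*(1 + 4) = 15 + 1*5 = 15 + 5 = 20)
1/J((-20 + d(3)) - 3) = 1/20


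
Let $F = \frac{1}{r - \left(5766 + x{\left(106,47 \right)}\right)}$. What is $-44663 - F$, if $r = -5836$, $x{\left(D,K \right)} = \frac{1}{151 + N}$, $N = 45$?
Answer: $- \frac{101563349163}{2273993} \approx -44663.0$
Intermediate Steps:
$x{\left(D,K \right)} = \frac{1}{196}$ ($x{\left(D,K \right)} = \frac{1}{151 + 45} = \frac{1}{196}$)
$F = - \frac{196}{2273993}$ ($F = \frac{1}{-5836 - \frac{1130137}{196}} = \frac{1}{- \frac{2273993}{196}} = - \frac{196}{2273993} \approx -8.6192 \cdot 10^{-5}$)
$-44663 - F = -44663 - - \frac{196}{2273993} = -44663 + \frac{196}{2273993} = - \frac{101563349163}{2273993}$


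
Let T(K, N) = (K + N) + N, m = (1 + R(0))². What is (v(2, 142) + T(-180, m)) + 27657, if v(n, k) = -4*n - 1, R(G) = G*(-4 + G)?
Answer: 27470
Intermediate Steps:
v(n, k) = -1 - 4*n
m = 1 (m = (1 + 0*(-4 + 0))² = (1 + 0*(-4))² = (1 + 0)² = 1² = 1)
T(K, N) = K + 2*N
(v(2, 142) + T(-180, m)) + 27657 = ((-1 - 4*2) + (-180 + 2*1)) + 27657 = ((-1 - 8) + (-180 + 2)) + 27657 = (-9 - 178) + 27657 = -187 + 27657 = 27470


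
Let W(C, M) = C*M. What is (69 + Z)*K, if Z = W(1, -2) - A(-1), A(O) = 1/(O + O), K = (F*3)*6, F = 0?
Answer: 0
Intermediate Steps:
K = 0 (K = (0*3)*6 = 0*6 = 0)
A(O) = 1/(2*O)
Z = -3/2 (Z = 1*(-2) - 1/(2*(-1)) = -2 - (-1)/2 = -2 - 1*(-½) = -2 + ½ = -3/2 ≈ -1.5000)
(69 + Z)*K = (69 - 3/2)*0 = (135/2)*0 = 0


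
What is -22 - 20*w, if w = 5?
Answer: -122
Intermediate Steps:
-22 - 20*w = -22 - 20*5 = -22 - 100 = -122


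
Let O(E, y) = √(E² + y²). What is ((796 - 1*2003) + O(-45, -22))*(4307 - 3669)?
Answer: -770066 + 638*√2509 ≈ -7.3811e+5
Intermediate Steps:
((796 - 1*2003) + O(-45, -22))*(4307 - 3669) = ((796 - 1*2003) + √((-45)² + (-22)²))*(4307 - 3669) = ((796 - 2003) + √(2025 + 484))*638 = (-1207 + √2509)*638 = -770066 + 638*√2509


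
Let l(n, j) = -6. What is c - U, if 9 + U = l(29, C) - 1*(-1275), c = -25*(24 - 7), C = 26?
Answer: -1685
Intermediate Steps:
c = -425 (c = -25*17 = -425)
U = 1260 (U = -9 + (-6 - 1*(-1275)) = -9 + (-6 + 1275) = -9 + 1269 = 1260)
c - U = -425 - 1*1260 = -425 - 1260 = -1685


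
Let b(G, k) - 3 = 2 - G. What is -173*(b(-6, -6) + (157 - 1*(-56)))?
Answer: -38752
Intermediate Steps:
b(G, k) = 5 - G (b(G, k) = 3 + (2 - G) = 5 - G)
-173*(b(-6, -6) + (157 - 1*(-56))) = -173*((5 - 1*(-6)) + (157 - 1*(-56))) = -173*((5 + 6) + (157 + 56)) = -173*(11 + 213) = -173*224 = -38752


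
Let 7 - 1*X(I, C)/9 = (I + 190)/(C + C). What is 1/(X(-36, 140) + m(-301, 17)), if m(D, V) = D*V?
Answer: -20/101179 ≈ -0.00019767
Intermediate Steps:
X(I, C) = 63 - 9*(190 + I)/(2*C) (X(I, C) = 63 - 9*(I + 190)/(C + C) = 63 - 9*(190 + I)/(2*C))
1/(X(-36, 140) + m(-301, 17)) = 1/((9/2)*(-190 - 1*(-36) + 14*140)/140 - 301*17) = 1/((9/2)*(1/140)*(-190 + 36 + 1960) - 5117) = 1/((9/2)*(1/140)*1806 - 5117) = 1/(1161/20 - 5117) = 1/(-101179/20) = -20/101179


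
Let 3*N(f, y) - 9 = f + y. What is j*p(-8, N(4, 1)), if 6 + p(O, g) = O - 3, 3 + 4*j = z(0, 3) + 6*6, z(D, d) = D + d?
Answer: -153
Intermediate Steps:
N(f, y) = 3 + f/3 + y/3 (N(f, y) = 3 + (f + y)/3 = 3 + (f/3 + y/3) = 3 + f/3 + y/3)
j = 9 (j = -¾ + ((0 + 3) + 6*6)/4 = -¾ + (3 + 36)/4 = -¾ + (¼)*39 = -¾ + 39/4 = 9)
p(O, g) = -9 + O (p(O, g) = -6 + (O - 3) = -6 + (-3 + O) = -9 + O)
j*p(-8, N(4, 1)) = 9*(-9 - 8) = 9*(-17) = -153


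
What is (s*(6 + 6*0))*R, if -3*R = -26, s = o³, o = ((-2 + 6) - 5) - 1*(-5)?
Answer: 3328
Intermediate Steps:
o = 4 (o = (4 - 5) + 5 = -1 + 5 = 4)
s = 64 (s = 4³ = 64)
R = 26/3 (R = -⅓*(-26) = 26/3 ≈ 8.6667)
(s*(6 + 6*0))*R = (64*(6 + 6*0))*(26/3) = (64*(6 + 0))*(26/3) = (64*6)*(26/3) = 384*(26/3) = 3328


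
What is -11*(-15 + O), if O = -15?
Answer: 330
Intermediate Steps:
-11*(-15 + O) = -11*(-15 - 15) = -11*(-30) = 330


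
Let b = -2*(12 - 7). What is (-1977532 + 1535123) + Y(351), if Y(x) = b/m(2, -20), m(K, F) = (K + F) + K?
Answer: -3539267/8 ≈ -4.4241e+5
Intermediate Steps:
m(K, F) = F + 2*K (m(K, F) = (F + K) + K = F + 2*K)
b = -10 (b = -2*5 = -10)
Y(x) = 5/8 (Y(x) = -10/(-20 + 2*2) = -10/(-20 + 4) = -10/(-16) = -10*(-1/16) = 5/8)
(-1977532 + 1535123) + Y(351) = (-1977532 + 1535123) + 5/8 = -442409 + 5/8 = -3539267/8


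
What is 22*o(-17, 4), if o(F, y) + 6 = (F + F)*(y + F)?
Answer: 9592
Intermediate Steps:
o(F, y) = -6 + 2*F*(F + y) (o(F, y) = -6 + (F + F)*(y + F) = -6 + (2*F)*(F + y) = -6 + 2*F*(F + y))
22*o(-17, 4) = 22*(-6 + 2*(-17)² + 2*(-17)*4) = 22*(-6 + 2*289 - 136) = 22*(-6 + 578 - 136) = 22*436 = 9592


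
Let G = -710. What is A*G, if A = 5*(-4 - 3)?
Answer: 24850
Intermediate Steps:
A = -35 (A = 5*(-7) = -35)
A*G = -35*(-710) = 24850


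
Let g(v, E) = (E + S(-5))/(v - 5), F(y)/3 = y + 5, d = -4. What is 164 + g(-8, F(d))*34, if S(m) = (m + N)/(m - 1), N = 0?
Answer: 6005/39 ≈ 153.97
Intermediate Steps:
S(m) = m/(-1 + m) (S(m) = (m + 0)/(m - 1) = m/(-1 + m))
F(y) = 15 + 3*y (F(y) = 3*(y + 5) = 3*(5 + y) = 15 + 3*y)
g(v, E) = (⅚ + E)/(-5 + v) (g(v, E) = (E - 5/(-1 - 5))/(v - 5) = (E - 5/(-6))/(-5 + v) = (E - 5*(-⅙))/(-5 + v) = (E + ⅚)/(-5 + v) = (⅚ + E)/(-5 + v))
164 + g(-8, F(d))*34 = 164 + ((⅚ + (15 + 3*(-4)))/(-5 - 8))*34 = 164 + ((⅚ + (15 - 12))/(-13))*34 = 164 - (⅚ + 3)/13*34 = 164 - 1/13*23/6*34 = 164 - 23/78*34 = 164 - 391/39 = 6005/39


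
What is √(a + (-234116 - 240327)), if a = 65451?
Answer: 4*I*√25562 ≈ 639.52*I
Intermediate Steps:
√(a + (-234116 - 240327)) = √(65451 + (-234116 - 240327)) = √(65451 - 474443) = √(-408992) = 4*I*√25562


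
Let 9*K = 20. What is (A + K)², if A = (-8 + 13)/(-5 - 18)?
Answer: 172225/42849 ≈ 4.0193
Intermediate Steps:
K = 20/9 (K = (⅑)*20 = 20/9 ≈ 2.2222)
A = -5/23 (A = 5/(-23) = 5*(-1/23) = -5/23 ≈ -0.21739)
(A + K)² = (-5/23 + 20/9)² = (415/207)² = 172225/42849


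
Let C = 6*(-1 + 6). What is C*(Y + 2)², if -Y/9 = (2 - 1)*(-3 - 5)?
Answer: 164280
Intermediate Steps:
Y = 72 (Y = -9*(2 - 1)*(-3 - 5) = -9*(-8) = 72)
C = 30 (C = 6*5 = 30)
C*(Y + 2)² = 30*(72 + 2)² = 30*74² = 30*5476 = 164280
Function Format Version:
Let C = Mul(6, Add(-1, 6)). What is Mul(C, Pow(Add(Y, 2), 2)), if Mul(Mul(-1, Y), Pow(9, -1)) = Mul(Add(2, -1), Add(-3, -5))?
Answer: 164280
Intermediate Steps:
Y = 72 (Y = Mul(-9, Mul(Add(2, -1), Add(-3, -5))) = Mul(-9, Mul(1, -8)) = Mul(-9, -8) = 72)
C = 30 (C = Mul(6, 5) = 30)
Mul(C, Pow(Add(Y, 2), 2)) = Mul(30, Pow(Add(72, 2), 2)) = Mul(30, Pow(74, 2)) = Mul(30, 5476) = 164280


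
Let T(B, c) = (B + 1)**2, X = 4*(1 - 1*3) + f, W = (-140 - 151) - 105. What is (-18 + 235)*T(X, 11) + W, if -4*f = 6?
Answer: 61129/4 ≈ 15282.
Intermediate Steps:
f = -3/2 (f = -1/4*6 = -3/2 ≈ -1.5000)
W = -396 (W = -291 - 105 = -396)
X = -19/2 (X = 4*(1 - 1*3) - 3/2 = 4*(1 - 3) - 3/2 = 4*(-2) - 3/2 = -8 - 3/2 = -19/2 ≈ -9.5000)
T(B, c) = (1 + B)**2
(-18 + 235)*T(X, 11) + W = (-18 + 235)*(1 - 19/2)**2 - 396 = 217*(-17/2)**2 - 396 = 217*(289/4) - 396 = 62713/4 - 396 = 61129/4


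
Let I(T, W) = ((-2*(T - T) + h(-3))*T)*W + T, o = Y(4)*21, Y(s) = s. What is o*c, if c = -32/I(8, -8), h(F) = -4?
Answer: -112/11 ≈ -10.182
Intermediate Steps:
o = 84 (o = 4*21 = 84)
I(T, W) = T - 4*T*W (I(T, W) = ((-2*(T - T) - 4)*T)*W + T = ((-2*0 - 4)*T)*W + T = ((0 - 4)*T)*W + T = (-4*T)*W + T = -4*T*W + T = T - 4*T*W)
c = -4/33 (c = -32*1/(8*(1 - 4*(-8))) = -32*1/(8*(1 + 32)) = -32/(8*33) = -32/264 = -32*1/264 = -4/33 ≈ -0.12121)
o*c = 84*(-4/33) = -112/11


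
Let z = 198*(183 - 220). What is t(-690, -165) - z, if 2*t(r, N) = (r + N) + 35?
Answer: 6916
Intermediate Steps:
z = -7326 (z = 198*(-37) = -7326)
t(r, N) = 35/2 + N/2 + r/2 (t(r, N) = ((r + N) + 35)/2 = ((N + r) + 35)/2 = (35 + N + r)/2 = 35/2 + N/2 + r/2)
t(-690, -165) - z = (35/2 + (½)*(-165) + (½)*(-690)) - 1*(-7326) = (35/2 - 165/2 - 345) + 7326 = -410 + 7326 = 6916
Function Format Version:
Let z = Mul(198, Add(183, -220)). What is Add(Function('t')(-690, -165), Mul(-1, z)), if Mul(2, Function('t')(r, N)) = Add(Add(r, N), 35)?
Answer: 6916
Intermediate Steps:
z = -7326 (z = Mul(198, -37) = -7326)
Function('t')(r, N) = Add(Rational(35, 2), Mul(Rational(1, 2), N), Mul(Rational(1, 2), r)) (Function('t')(r, N) = Mul(Rational(1, 2), Add(Add(r, N), 35)) = Mul(Rational(1, 2), Add(Add(N, r), 35)) = Mul(Rational(1, 2), Add(35, N, r)) = Add(Rational(35, 2), Mul(Rational(1, 2), N), Mul(Rational(1, 2), r)))
Add(Function('t')(-690, -165), Mul(-1, z)) = Add(Add(Rational(35, 2), Mul(Rational(1, 2), -165), Mul(Rational(1, 2), -690)), Mul(-1, -7326)) = Add(Add(Rational(35, 2), Rational(-165, 2), -345), 7326) = Add(-410, 7326) = 6916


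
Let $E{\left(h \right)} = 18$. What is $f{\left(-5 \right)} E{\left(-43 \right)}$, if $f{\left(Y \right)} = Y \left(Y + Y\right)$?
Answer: $900$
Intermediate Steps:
$f{\left(Y \right)} = 2 Y^{2}$ ($f{\left(Y \right)} = Y 2 Y = 2 Y^{2}$)
$f{\left(-5 \right)} E{\left(-43 \right)} = 2 \left(-5\right)^{2} \cdot 18 = 2 \cdot 25 \cdot 18 = 50 \cdot 18 = 900$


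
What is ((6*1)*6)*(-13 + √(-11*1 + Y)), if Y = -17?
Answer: -468 + 72*I*√7 ≈ -468.0 + 190.49*I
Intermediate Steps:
((6*1)*6)*(-13 + √(-11*1 + Y)) = ((6*1)*6)*(-13 + √(-11*1 - 17)) = (6*6)*(-13 + √(-11 - 17)) = 36*(-13 + √(-28)) = 36*(-13 + 2*I*√7) = -468 + 72*I*√7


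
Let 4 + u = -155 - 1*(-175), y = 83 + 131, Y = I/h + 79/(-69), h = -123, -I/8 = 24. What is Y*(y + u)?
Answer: 11770/123 ≈ 95.691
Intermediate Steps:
I = -192 (I = -8*24 = -192)
Y = 1177/2829 (Y = -192/(-123) + 79/(-69) = -192*(-1/123) + 79*(-1/69) = 64/41 - 79/69 = 1177/2829 ≈ 0.41605)
y = 214
u = 16 (u = -4 + (-155 - 1*(-175)) = -4 + (-155 + 175) = -4 + 20 = 16)
Y*(y + u) = 1177*(214 + 16)/2829 = (1177/2829)*230 = 11770/123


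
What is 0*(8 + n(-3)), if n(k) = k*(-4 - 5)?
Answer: 0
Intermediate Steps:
n(k) = -9*k (n(k) = k*(-9) = -9*k)
0*(8 + n(-3)) = 0*(8 - 9*(-3)) = 0*(8 + 27) = 0*35 = 0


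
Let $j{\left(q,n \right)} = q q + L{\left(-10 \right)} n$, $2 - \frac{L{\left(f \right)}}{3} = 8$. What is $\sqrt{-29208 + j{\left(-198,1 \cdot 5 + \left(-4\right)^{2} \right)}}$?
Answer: $\sqrt{9618} \approx 98.071$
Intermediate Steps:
$L{\left(f \right)} = -18$ ($L{\left(f \right)} = 6 - 24 = -18$)
$j{\left(q,n \right)} = q^{2} - 18 n$ ($j{\left(q,n \right)} = q q - 18 n = q^{2} - 18 n$)
$\sqrt{-29208 + j{\left(-198,1 \cdot 5 + \left(-4\right)^{2} \right)}} = \sqrt{-29208 + \left(\left(-198\right)^{2} - 18 \left(1 \cdot 5 + \left(-4\right)^{2}\right)\right)} = \sqrt{-29208 + \left(39204 - 18 \left(5 + 16\right)\right)} = \sqrt{-29208 + \left(39204 - 378\right)} = \sqrt{-29208 + 38826} = \sqrt{9618}$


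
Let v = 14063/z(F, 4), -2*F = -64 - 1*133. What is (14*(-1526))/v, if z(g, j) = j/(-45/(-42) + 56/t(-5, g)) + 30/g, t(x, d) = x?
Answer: 5502320/40086151 ≈ 0.13726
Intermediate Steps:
F = 197/2 (F = -(-64 - 1*133)/2 = -(-64 - 133)/2 = -1/2*(-197) = 197/2 ≈ 98.500)
z(g, j) = 30/g - 70*j/709 (z(g, j) = j/(-45/(-42) + 56/(-5)) + 30/g = j/(-45*(-1/42) + 56*(-1/5)) + 30/g = j/(15/14 - 56/5) + 30/g = j/(-709/70) + 30/g = j*(-70/709) + 30/g = -70*j/709 + 30/g = 30/g - 70*j/709)
v = -1964221399/12620 (v = 14063/(30/(197/2) - 70/709*4) = 14063/(30*(2/197) - 280/709) = 14063/(60/197 - 280/709) = 14063/(-12620/139673) = 14063*(-139673/12620) = -1964221399/12620 ≈ -1.5564e+5)
(14*(-1526))/v = (14*(-1526))/(-1964221399/12620) = -21364*(-12620/1964221399) = 5502320/40086151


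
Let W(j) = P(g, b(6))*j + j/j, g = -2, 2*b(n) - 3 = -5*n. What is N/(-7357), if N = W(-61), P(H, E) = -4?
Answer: -35/1051 ≈ -0.033302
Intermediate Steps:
b(n) = 3/2 - 5*n/2 (b(n) = 3/2 + (-5*n)/2 = 3/2 - 5*n/2)
W(j) = 1 - 4*j (W(j) = -4*j + j/j = -4*j + 1 = 1 - 4*j)
N = 245 (N = 1 - 4*(-61) = 1 + 244 = 245)
N/(-7357) = 245/(-7357) = 245*(-1/7357) = -35/1051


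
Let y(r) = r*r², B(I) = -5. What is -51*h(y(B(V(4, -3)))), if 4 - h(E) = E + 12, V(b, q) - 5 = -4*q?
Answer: -5967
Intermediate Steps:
V(b, q) = 5 - 4*q
y(r) = r³
h(E) = -8 - E (h(E) = 4 - (E + 12) = 4 - (12 + E) = 4 + (-12 - E) = -8 - E)
-51*h(y(B(V(4, -3)))) = -51*(-8 - 1*(-5)³) = -51*(-8 - 1*(-125)) = -51*(-8 + 125) = -51*117 = -5967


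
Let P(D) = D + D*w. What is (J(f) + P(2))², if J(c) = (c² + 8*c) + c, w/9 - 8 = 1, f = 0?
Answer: 26896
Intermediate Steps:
w = 81 (w = 72 + 9*1 = 72 + 9 = 81)
P(D) = 82*D (P(D) = D + D*81 = D + 81*D = 82*D)
J(c) = c² + 9*c
(J(f) + P(2))² = (0*(9 + 0) + 82*2)² = (0*9 + 164)² = (0 + 164)² = 164² = 26896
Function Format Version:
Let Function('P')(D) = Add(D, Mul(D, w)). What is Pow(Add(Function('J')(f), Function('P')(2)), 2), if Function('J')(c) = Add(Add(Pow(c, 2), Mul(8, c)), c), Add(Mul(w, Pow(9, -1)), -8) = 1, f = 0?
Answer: 26896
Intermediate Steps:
w = 81 (w = Add(72, Mul(9, 1)) = Add(72, 9) = 81)
Function('P')(D) = Mul(82, D) (Function('P')(D) = Add(D, Mul(D, 81)) = Add(D, Mul(81, D)) = Mul(82, D))
Function('J')(c) = Add(Pow(c, 2), Mul(9, c))
Pow(Add(Function('J')(f), Function('P')(2)), 2) = Pow(Add(Mul(0, Add(9, 0)), Mul(82, 2)), 2) = Pow(Add(Mul(0, 9), 164), 2) = Pow(Add(0, 164), 2) = Pow(164, 2) = 26896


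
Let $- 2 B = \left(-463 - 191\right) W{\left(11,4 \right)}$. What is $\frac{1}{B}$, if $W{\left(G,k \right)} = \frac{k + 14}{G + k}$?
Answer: $\frac{5}{1962} \approx 0.0025484$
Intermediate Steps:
$W{\left(G,k \right)} = \frac{14 + k}{G + k}$
$B = \frac{1962}{5}$ ($B = - \frac{\left(-463 - 191\right) \frac{14 + 4}{11 + 4}}{2} = - \frac{\left(-654\right) \frac{1}{15} \cdot 18}{2} = - \frac{\left(-654\right) \frac{6}{5}}{2} = \left(- \frac{1}{2}\right) \left(- \frac{3924}{5}\right) = \frac{1962}{5} \approx 392.4$)
$\frac{1}{B} = \frac{1}{\frac{1962}{5}} = \frac{5}{1962}$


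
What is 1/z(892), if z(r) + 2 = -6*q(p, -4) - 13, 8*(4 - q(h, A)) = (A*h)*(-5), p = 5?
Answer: 1/36 ≈ 0.027778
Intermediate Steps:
q(h, A) = 4 + 5*A*h/8 (q(h, A) = 4 - A*h*(-5)/8 = 4 - (-5)*A*h/8 = 4 + 5*A*h/8)
z(r) = 36 (z(r) = -2 + (-6*(4 + (5/8)*(-4)*5) - 13) = -2 + (-6*(4 - 25/2) - 13) = -2 + (-6*(-17/2) - 13) = -2 + (51 - 13) = -2 + 38 = 36)
1/z(892) = 1/36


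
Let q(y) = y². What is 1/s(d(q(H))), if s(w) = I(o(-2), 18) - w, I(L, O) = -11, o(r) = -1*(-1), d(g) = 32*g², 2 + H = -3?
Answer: -1/20011 ≈ -4.9972e-5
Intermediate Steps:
H = -5 (H = -2 - 3 = -5)
o(r) = 1
s(w) = -11 - w
1/s(d(q(H))) = 1/(-11 - 32*((-5)²)²) = 1/(-11 - 32*25²) = 1/(-11 - 32*625) = 1/(-11 - 1*20000) = 1/(-11 - 20000) = 1/(-20011) = -1/20011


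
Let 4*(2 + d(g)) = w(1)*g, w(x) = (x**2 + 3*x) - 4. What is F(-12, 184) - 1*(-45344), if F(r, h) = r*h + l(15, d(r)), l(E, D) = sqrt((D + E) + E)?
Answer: 43136 + 2*sqrt(7) ≈ 43141.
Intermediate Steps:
w(x) = -4 + x**2 + 3*x
d(g) = -2 (d(g) = -2 + ((-4 + 1**2 + 3*1)*g)/4 = -2 + ((-4 + 1 + 3)*g)/4 = -2 + (0*g)/4 = -2 + (1/4)*0 = -2 + 0 = -2)
l(E, D) = sqrt(D + 2*E)
F(r, h) = 2*sqrt(7) + h*r (F(r, h) = r*h + sqrt(-2 + 2*15) = h*r + sqrt(-2 + 30) = h*r + sqrt(28) = h*r + 2*sqrt(7) = 2*sqrt(7) + h*r)
F(-12, 184) - 1*(-45344) = (2*sqrt(7) + 184*(-12)) - 1*(-45344) = (2*sqrt(7) - 2208) + 45344 = (-2208 + 2*sqrt(7)) + 45344 = 43136 + 2*sqrt(7)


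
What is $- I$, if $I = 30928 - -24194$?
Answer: $-55122$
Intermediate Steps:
$I = 55122$ ($I = 30928 + 24194 = 55122$)
$- I = \left(-1\right) 55122 = -55122$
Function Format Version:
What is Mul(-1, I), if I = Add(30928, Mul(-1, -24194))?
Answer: -55122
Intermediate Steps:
I = 55122 (I = Add(30928, 24194) = 55122)
Mul(-1, I) = Mul(-1, 55122) = -55122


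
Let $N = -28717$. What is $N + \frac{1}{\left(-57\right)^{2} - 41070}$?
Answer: $- \frac{1086105658}{37821} \approx -28717.0$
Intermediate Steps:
$N + \frac{1}{\left(-57\right)^{2} - 41070} = -28717 + \frac{1}{\left(-57\right)^{2} - 41070} = -28717 + \frac{1}{3249 - 41070} = -28717 + \frac{1}{-37821} = -28717 - \frac{1}{37821} = - \frac{1086105658}{37821}$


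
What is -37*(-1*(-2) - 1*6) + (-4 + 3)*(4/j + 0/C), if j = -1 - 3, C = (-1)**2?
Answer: 149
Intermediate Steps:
C = 1
j = -4
-37*(-1*(-2) - 1*6) + (-4 + 3)*(4/j + 0/C) = -37*(-1*(-2) - 1*6) + (-4 + 3)*(4/(-4) + 0/1) = -37*(2 - 6) - (4*(-1/4) + 0*1) = -37*(-4) - (-1 + 0) = 148 - 1*(-1) = 148 + 1 = 149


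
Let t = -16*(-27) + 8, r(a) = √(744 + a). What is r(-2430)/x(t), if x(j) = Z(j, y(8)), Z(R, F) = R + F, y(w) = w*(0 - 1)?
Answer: I*√1686/432 ≈ 0.095048*I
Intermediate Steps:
y(w) = -w (y(w) = w*(-1) = -w)
t = 440 (t = 432 + 8 = 440)
Z(R, F) = F + R
x(j) = -8 + j (x(j) = -1*8 + j = -8 + j)
r(-2430)/x(t) = √(744 - 2430)/(-8 + 440) = √(-1686)/432 = (I*√1686)*(1/432) = I*√1686/432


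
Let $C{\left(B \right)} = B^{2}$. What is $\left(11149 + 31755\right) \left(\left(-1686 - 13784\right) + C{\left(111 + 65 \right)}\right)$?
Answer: $665269424$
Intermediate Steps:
$\left(11149 + 31755\right) \left(\left(-1686 - 13784\right) + C{\left(111 + 65 \right)}\right) = \left(11149 + 31755\right) \left(\left(-1686 - 13784\right) + \left(111 + 65\right)^{2}\right) = 42904 \left(-15470 + 176^{2}\right) = 42904 \left(-15470 + 30976\right) = 42904 \cdot 15506 = 665269424$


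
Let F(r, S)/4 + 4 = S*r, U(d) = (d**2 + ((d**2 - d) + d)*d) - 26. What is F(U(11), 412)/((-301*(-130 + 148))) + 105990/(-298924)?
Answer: -58587934949/134964186 ≈ -434.10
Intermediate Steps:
U(d) = -26 + d**2 + d**3 (U(d) = (d**2 + d**2*d) - 26 = (d**2 + d**3) - 26 = -26 + d**2 + d**3)
F(r, S) = -16 + 4*S*r (F(r, S) = -16 + 4*(S*r) = -16 + 4*S*r)
F(U(11), 412)/((-301*(-130 + 148))) + 105990/(-298924) = (-16 + 4*412*(-26 + 11**2 + 11**3))/((-301*(-130 + 148))) + 105990/(-298924) = (-16 + 4*412*(-26 + 121 + 1331))/((-301*18)) + 105990*(-1/298924) = (-16 + 4*412*1426)/(-5418) - 52995/149462 = (-16 + 2350048)*(-1/5418) - 52995/149462 = 2350032*(-1/5418) - 52995/149462 = -391672/903 - 52995/149462 = -58587934949/134964186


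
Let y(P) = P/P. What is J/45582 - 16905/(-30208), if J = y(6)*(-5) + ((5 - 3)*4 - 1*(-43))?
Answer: 385976639/688470528 ≈ 0.56063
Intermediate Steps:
y(P) = 1
J = 46 (J = 1*(-5) + ((5 - 3)*4 - 1*(-43)) = -5 + (2*4 + 43) = -5 + (8 + 43) = -5 + 51 = 46)
J/45582 - 16905/(-30208) = 46/45582 - 16905/(-30208) = 46*(1/45582) - 16905*(-1/30208) = 23/22791 + 16905/30208 = 385976639/688470528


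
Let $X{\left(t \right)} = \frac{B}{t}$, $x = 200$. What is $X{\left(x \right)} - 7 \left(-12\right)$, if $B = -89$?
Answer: $\frac{16711}{200} \approx 83.555$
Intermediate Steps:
$X{\left(t \right)} = - \frac{89}{t}$
$X{\left(x \right)} - 7 \left(-12\right) = - \frac{89}{200} - 7 \left(-12\right) = \left(-89\right) \frac{1}{200} - -84 = - \frac{89}{200} + 84 = \frac{16711}{200}$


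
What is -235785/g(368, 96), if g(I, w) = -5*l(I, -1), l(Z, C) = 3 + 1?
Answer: 47157/4 ≈ 11789.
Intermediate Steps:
l(Z, C) = 4
g(I, w) = -20 (g(I, w) = -5*4 = -20)
-235785/g(368, 96) = -235785/(-20) = -235785*(-1/20) = 47157/4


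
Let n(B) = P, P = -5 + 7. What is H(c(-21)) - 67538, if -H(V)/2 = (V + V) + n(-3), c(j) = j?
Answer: -67458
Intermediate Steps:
P = 2
n(B) = 2
H(V) = -4 - 4*V (H(V) = -2*((V + V) + 2) = -2*(2*V + 2) = -2*(2 + 2*V) = -4 - 4*V)
H(c(-21)) - 67538 = (-4 - 4*(-21)) - 67538 = (-4 + 84) - 67538 = 80 - 67538 = -67458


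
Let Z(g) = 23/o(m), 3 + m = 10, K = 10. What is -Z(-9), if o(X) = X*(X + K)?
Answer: -23/119 ≈ -0.19328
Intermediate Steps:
m = 7 (m = -3 + 10 = 7)
o(X) = X*(10 + X) (o(X) = X*(X + 10) = X*(10 + X))
Z(g) = 23/119 (Z(g) = 23/((7*(10 + 7))) = 23/((7*17)) = 23/119)
-Z(-9) = -1*23/119 = -23/119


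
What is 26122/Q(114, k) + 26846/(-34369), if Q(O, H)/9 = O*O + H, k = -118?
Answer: -1106859037/1991717919 ≈ -0.55573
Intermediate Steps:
Q(O, H) = 9*H + 9*O² (Q(O, H) = 9*(O*O + H) = 9*(O² + H) = 9*(H + O²) = 9*H + 9*O²)
26122/Q(114, k) + 26846/(-34369) = 26122/(9*(-118) + 9*114²) + 26846/(-34369) = 26122/(-1062 + 9*12996) + 26846*(-1/34369) = 26122/(-1062 + 116964) - 26846/34369 = 26122/115902 - 26846/34369 = 26122*(1/115902) - 26846/34369 = 13061/57951 - 26846/34369 = -1106859037/1991717919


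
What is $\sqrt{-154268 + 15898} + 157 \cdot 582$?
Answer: $91374 + i \sqrt{138370} \approx 91374.0 + 371.98 i$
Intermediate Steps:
$\sqrt{-154268 + 15898} + 157 \cdot 582 = \sqrt{-138370} + 91374 = i \sqrt{138370} + 91374 = 91374 + i \sqrt{138370}$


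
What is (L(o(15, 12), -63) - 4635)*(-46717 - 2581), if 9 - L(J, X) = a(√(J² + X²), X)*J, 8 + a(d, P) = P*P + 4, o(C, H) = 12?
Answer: 2573651388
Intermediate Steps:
a(d, P) = -4 + P² (a(d, P) = -8 + (P*P + 4) = -8 + (P² + 4) = -8 + (4 + P²) = -4 + P²)
L(J, X) = 9 - J*(-4 + X²) (L(J, X) = 9 - (-4 + X²)*J = 9 - J*(-4 + X²))
(L(o(15, 12), -63) - 4635)*(-46717 - 2581) = ((9 - 1*12*(-4 + (-63)²)) - 4635)*(-46717 - 2581) = ((9 - 1*12*(-4 + 3969)) - 4635)*(-49298) = ((9 - 1*12*3965) - 4635)*(-49298) = ((9 - 47580) - 4635)*(-49298) = (-47571 - 4635)*(-49298) = -52206*(-49298) = 2573651388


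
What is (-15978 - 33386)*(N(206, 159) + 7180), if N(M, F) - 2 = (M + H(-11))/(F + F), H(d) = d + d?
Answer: -56375168920/159 ≈ -3.5456e+8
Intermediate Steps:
H(d) = 2*d
N(M, F) = 2 + (-22 + M)/(2*F) (N(M, F) = 2 + (M + 2*(-11))/(F + F) = 2 + (M - 22)/((2*F)) = 2 + (-22 + M)*(1/(2*F)) = 2 + (-22 + M)/(2*F))
(-15978 - 33386)*(N(206, 159) + 7180) = (-15978 - 33386)*((1/2)*(-22 + 206 + 4*159)/159 + 7180) = -49364*((1/2)*(1/159)*(-22 + 206 + 636) + 7180) = -49364*((1/2)*(1/159)*820 + 7180) = -49364*(410/159 + 7180) = -49364*1142030/159 = -56375168920/159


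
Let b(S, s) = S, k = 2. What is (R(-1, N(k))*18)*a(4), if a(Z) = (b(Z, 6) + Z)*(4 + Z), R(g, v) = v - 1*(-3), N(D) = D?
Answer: 5760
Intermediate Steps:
R(g, v) = 3 + v (R(g, v) = v + 3 = 3 + v)
a(Z) = 2*Z*(4 + Z) (a(Z) = (Z + Z)*(4 + Z) = (2*Z)*(4 + Z) = 2*Z*(4 + Z))
(R(-1, N(k))*18)*a(4) = ((3 + 2)*18)*(2*4*(4 + 4)) = (5*18)*(2*4*8) = 90*64 = 5760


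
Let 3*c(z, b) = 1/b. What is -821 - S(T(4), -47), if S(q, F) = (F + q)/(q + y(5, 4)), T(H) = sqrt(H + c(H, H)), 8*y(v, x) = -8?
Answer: -29862/37 + 644*sqrt(3)/37 ≈ -776.93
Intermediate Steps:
c(z, b) = 1/(3*b)
y(v, x) = -1 (y(v, x) = (1/8)*(-8) = -1)
T(H) = sqrt(H + 1/(3*H))
S(q, F) = (F + q)/(-1 + q) (S(q, F) = (F + q)/(q - 1) = (F + q)/(-1 + q))
-821 - S(T(4), -47) = -821 - (-47 + sqrt(3/4 + 9*4)/3)/(-1 + sqrt(3/4 + 9*4)/3) = -821 - (-47 + sqrt(3*(1/4) + 36)/3)/(-1 + sqrt(3*(1/4) + 36)/3) = -821 - (-47 + sqrt(3/4 + 36)/3)/(-1 + sqrt(3/4 + 36)/3) = -821 - (-47 + sqrt(147/4)/3)/(-1 + sqrt(147/4)/3) = -821 - (-47 + (7*sqrt(3)/2)/3)/(-1 + (7*sqrt(3)/2)/3) = -821 - (-47 + 7*sqrt(3)/6)/(-1 + 7*sqrt(3)/6)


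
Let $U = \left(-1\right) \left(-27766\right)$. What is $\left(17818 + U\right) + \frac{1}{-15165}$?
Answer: $\frac{691281359}{15165} \approx 45584.0$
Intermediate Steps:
$U = 27766$
$\left(17818 + U\right) + \frac{1}{-15165} = \left(17818 + 27766\right) + \frac{1}{-15165} = 45584 - \frac{1}{15165} = \frac{691281359}{15165}$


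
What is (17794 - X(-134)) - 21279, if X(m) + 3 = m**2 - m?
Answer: -21572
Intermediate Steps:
X(m) = -3 + m**2 - m (X(m) = -3 + (m**2 - m) = -3 + m**2 - m)
(17794 - X(-134)) - 21279 = (17794 - (-3 + (-134)**2 - 1*(-134))) - 21279 = (17794 - (-3 + 17956 + 134)) - 21279 = (17794 - 1*18087) - 21279 = (17794 - 18087) - 21279 = -293 - 21279 = -21572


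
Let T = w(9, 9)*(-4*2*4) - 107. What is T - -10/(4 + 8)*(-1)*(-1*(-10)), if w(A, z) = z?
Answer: -1210/3 ≈ -403.33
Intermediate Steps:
T = -395 (T = 9*(-4*2*4) - 107 = 9*(-8*4) - 107 = 9*(-32) - 107 = -288 - 107 = -395)
T - -10/(4 + 8)*(-1)*(-1*(-10)) = -395 - -10/(4 + 8)*(-1)*(-1*(-10)) = -395 - -10/12*(-1)*10 = -395 - -10*1/12*(-1)*10 = -395 - (-⅚*(-1))*10 = -395 - 5*10/6 = -395 - 1*25/3 = -395 - 25/3 = -1210/3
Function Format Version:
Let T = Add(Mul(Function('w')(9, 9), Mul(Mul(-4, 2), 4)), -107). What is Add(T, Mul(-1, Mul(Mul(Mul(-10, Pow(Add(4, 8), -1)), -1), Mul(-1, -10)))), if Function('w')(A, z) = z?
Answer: Rational(-1210, 3) ≈ -403.33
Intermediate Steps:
T = -395 (T = Add(Mul(9, Mul(Mul(-4, 2), 4)), -107) = Add(Mul(9, Mul(-8, 4)), -107) = Add(Mul(9, -32), -107) = Add(-288, -107) = -395)
Add(T, Mul(-1, Mul(Mul(Mul(-10, Pow(Add(4, 8), -1)), -1), Mul(-1, -10)))) = Add(-395, Mul(-1, Mul(Mul(Mul(-10, Pow(Add(4, 8), -1)), -1), Mul(-1, -10)))) = Add(-395, Mul(-1, Mul(Mul(Mul(-10, Pow(12, -1)), -1), 10))) = Add(-395, Mul(-1, Mul(Mul(Mul(-10, Rational(1, 12)), -1), 10))) = Add(-395, Mul(-1, Mul(Mul(Rational(-5, 6), -1), 10))) = Add(-395, Mul(-1, Mul(Rational(5, 6), 10))) = Add(-395, Mul(-1, Rational(25, 3))) = Add(-395, Rational(-25, 3)) = Rational(-1210, 3)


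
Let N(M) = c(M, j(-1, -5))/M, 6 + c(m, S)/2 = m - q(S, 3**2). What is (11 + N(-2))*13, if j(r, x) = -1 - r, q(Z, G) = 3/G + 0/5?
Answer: 754/3 ≈ 251.33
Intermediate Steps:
q(Z, G) = 3/G (q(Z, G) = 3/G + 0*(1/5) = 3/G + 0 = 3/G)
c(m, S) = -38/3 + 2*m (c(m, S) = -12 + 2*(m - 3/(3**2)) = -12 + 2*(m - 3/9) = -12 + 2*(m - 1*1/3) = -12 + 2*(m - 1/3) = -12 + 2*(-1/3 + m) = -12 + (-2/3 + 2*m) = -38/3 + 2*m)
N(M) = (-38/3 + 2*M)/M
(11 + N(-2))*13 = (11 + (2 - 38/3/(-2)))*13 = (11 + (2 - 38/3*(-1/2)))*13 = (11 + (2 + 19/3))*13 = (11 + 25/3)*13 = (58/3)*13 = 754/3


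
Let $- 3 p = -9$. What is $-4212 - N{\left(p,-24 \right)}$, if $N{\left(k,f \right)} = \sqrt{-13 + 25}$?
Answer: $-4212 - 2 \sqrt{3} \approx -4215.5$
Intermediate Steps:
$p = 3$ ($p = \left(- \frac{1}{3}\right) \left(-9\right) = 3$)
$N{\left(k,f \right)} = 2 \sqrt{3}$ ($N{\left(k,f \right)} = \sqrt{12} = 2 \sqrt{3}$)
$-4212 - N{\left(p,-24 \right)} = -4212 - 2 \sqrt{3}$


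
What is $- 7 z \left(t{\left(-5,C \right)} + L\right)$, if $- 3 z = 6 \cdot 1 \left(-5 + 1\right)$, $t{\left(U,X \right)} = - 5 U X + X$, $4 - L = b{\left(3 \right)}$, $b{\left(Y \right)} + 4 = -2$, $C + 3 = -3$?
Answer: $8176$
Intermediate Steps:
$C = -6$ ($C = -3 - 3 = -6$)
$b{\left(Y \right)} = -6$ ($b{\left(Y \right)} = -4 - 2 = -6$)
$L = 10$ ($L = 4 - -6 = 4 + 6 = 10$)
$t{\left(U,X \right)} = X - 5 U X$ ($t{\left(U,X \right)} = - 5 U X + X = X - 5 U X$)
$z = 8$ ($z = - \frac{6 \cdot 1 \left(-5 + 1\right)}{3} = - \frac{6 \cdot 1 \left(-4\right)}{3} = - \frac{6 \left(-4\right)}{3} = \left(- \frac{1}{3}\right) \left(-24\right) = 8$)
$- 7 z \left(t{\left(-5,C \right)} + L\right) = \left(-7\right) 8 \left(- 6 \left(1 - -25\right) + 10\right) = - 56 \left(- 6 \left(1 + 25\right) + 10\right) = - 56 \left(\left(-6\right) 26 + 10\right) = - 56 \left(-156 + 10\right) = \left(-56\right) \left(-146\right) = 8176$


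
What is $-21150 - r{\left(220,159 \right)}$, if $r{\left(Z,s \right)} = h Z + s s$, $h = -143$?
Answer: $-14971$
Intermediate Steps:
$r{\left(Z,s \right)} = s^{2} - 143 Z$ ($r{\left(Z,s \right)} = - 143 Z + s s = - 143 Z + s^{2} = s^{2} - 143 Z$)
$-21150 - r{\left(220,159 \right)} = -21150 - \left(159^{2} - 31460\right) = -21150 - \left(25281 - 31460\right) = -21150 - -6179 = -21150 + 6179 = -14971$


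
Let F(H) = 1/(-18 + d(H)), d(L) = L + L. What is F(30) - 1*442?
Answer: -18563/42 ≈ -441.98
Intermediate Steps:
d(L) = 2*L
F(H) = 1/(-18 + 2*H)
F(30) - 1*442 = 1/(2*(-9 + 30)) - 1*442 = (1/2)/21 - 442 = (1/2)*(1/21) - 442 = 1/42 - 442 = -18563/42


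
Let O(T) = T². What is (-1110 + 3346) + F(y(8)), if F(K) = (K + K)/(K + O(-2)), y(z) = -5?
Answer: 2246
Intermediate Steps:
F(K) = 2*K/(4 + K) (F(K) = (K + K)/(K + (-2)²) = (2*K)/(K + 4) = (2*K)/(4 + K) = 2*K/(4 + K))
(-1110 + 3346) + F(y(8)) = (-1110 + 3346) + 2*(-5)/(4 - 5) = 2236 + 2*(-5)/(-1) = 2236 + 2*(-5)*(-1) = 2236 + 10 = 2246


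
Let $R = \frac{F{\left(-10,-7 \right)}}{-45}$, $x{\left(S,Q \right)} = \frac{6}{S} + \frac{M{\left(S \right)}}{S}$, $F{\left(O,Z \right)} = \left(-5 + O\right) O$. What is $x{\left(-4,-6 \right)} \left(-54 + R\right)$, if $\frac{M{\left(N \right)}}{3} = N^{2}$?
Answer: $774$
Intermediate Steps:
$F{\left(O,Z \right)} = O \left(-5 + O\right)$
$M{\left(N \right)} = 3 N^{2}$
$x{\left(S,Q \right)} = 3 S + \frac{6}{S}$ ($x{\left(S,Q \right)} = \frac{6}{S} + \frac{3 S^{2}}{S} = \frac{6}{S} + 3 S = 3 S + \frac{6}{S}$)
$R = - \frac{10}{3}$ ($R = \frac{\left(-10\right) \left(-5 - 10\right)}{-45} = \left(-10\right) \left(-15\right) \left(- \frac{1}{45}\right) = 150 \left(- \frac{1}{45}\right) = - \frac{10}{3} \approx -3.3333$)
$x{\left(-4,-6 \right)} \left(-54 + R\right) = \left(3 \left(-4\right) + \frac{6}{-4}\right) \left(-54 - \frac{10}{3}\right) = \left(-12 + 6 \left(- \frac{1}{4}\right)\right) \left(- \frac{172}{3}\right) = \left(-12 - \frac{3}{2}\right) \left(- \frac{172}{3}\right) = \left(- \frac{27}{2}\right) \left(- \frac{172}{3}\right) = 774$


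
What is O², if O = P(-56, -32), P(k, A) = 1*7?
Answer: 49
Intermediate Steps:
P(k, A) = 7
O = 7
O² = 7² = 49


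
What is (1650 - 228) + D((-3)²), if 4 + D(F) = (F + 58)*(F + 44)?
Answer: 4969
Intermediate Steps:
D(F) = -4 + (44 + F)*(58 + F) (D(F) = -4 + (F + 58)*(F + 44) = -4 + (58 + F)*(44 + F) = -4 + (44 + F)*(58 + F))
(1650 - 228) + D((-3)²) = (1650 - 228) + (2548 + ((-3)²)² + 102*(-3)²) = 1422 + (2548 + 9² + 102*9) = 1422 + (2548 + 81 + 918) = 1422 + 3547 = 4969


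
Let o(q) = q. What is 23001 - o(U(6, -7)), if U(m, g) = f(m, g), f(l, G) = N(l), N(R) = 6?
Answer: 22995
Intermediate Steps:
f(l, G) = 6
U(m, g) = 6
23001 - o(U(6, -7)) = 23001 - 1*6 = 23001 - 6 = 22995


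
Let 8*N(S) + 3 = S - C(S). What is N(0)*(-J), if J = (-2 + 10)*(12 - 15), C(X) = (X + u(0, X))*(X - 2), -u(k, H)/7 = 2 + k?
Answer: -93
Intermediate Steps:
u(k, H) = -14 - 7*k (u(k, H) = -7*(2 + k) = -14 - 7*k)
C(X) = (-14 + X)*(-2 + X) (C(X) = (X + (-14 - 7*0))*(X - 2) = (X + (-14 + 0))*(-2 + X) = (X - 14)*(-2 + X) = (-14 + X)*(-2 + X))
N(S) = -31/8 - S²/8 + 17*S/8 (N(S) = -3/8 + (S - (28 + S² - 16*S))/8 = -3/8 + (S + (-28 - S² + 16*S))/8 = -3/8 + (-28 - S² + 17*S)/8 = -3/8 + (-7/2 - S²/8 + 17*S/8) = -31/8 - S²/8 + 17*S/8)
J = -24 (J = 8*(-3) = -24)
N(0)*(-J) = (-31/8 - ⅛*0² + (17/8)*0)*(-1*(-24)) = (-31/8 - ⅛*0 + 0)*24 = (-31/8 + 0 + 0)*24 = -31/8*24 = -93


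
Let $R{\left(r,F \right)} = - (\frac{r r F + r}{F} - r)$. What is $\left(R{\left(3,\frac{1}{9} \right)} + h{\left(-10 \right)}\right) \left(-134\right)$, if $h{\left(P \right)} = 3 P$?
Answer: $8442$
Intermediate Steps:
$R{\left(r,F \right)} = r - \frac{r + F r^{2}}{F}$ ($R{\left(r,F \right)} = - (\frac{r^{2} F + r}{F} - r) = - (\frac{F r^{2} + r}{F} - r) = - (\frac{r + F r^{2}}{F} - r) = - (- r + \frac{r + F r^{2}}{F}) = r - \frac{r + F r^{2}}{F}$)
$\left(R{\left(3,\frac{1}{9} \right)} + h{\left(-10 \right)}\right) \left(-134\right) = \left(\left(3 - 3^{2} - \frac{3}{\frac{1}{9}}\right) + 3 \left(-10\right)\right) \left(-134\right) = \left(\left(3 - 9 - 3 \frac{1}{\frac{1}{9}}\right) - 30\right) \left(-134\right) = \left(\left(3 - 9 - 3 \cdot 9\right) - 30\right) \left(-134\right) = \left(\left(3 - 9 - 27\right) - 30\right) \left(-134\right) = \left(-33 - 30\right) \left(-134\right) = \left(-63\right) \left(-134\right) = 8442$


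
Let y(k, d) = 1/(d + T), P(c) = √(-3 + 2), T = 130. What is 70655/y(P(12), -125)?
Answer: 353275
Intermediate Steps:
P(c) = I (P(c) = √(-1) = I)
y(k, d) = 1/(130 + d) (y(k, d) = 1/(d + 130) = 1/(130 + d))
70655/y(P(12), -125) = 70655/(1/(130 - 125)) = 70655/(1/5) = 70655/(⅕) = 70655*5 = 353275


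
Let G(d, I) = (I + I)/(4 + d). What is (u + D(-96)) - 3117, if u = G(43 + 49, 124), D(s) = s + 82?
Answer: -37541/12 ≈ -3128.4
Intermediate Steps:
D(s) = 82 + s
G(d, I) = 2*I/(4 + d) (G(d, I) = (2*I)/(4 + d) = 2*I/(4 + d))
u = 31/12 (u = 2*124/(4 + (43 + 49)) = 2*124/(4 + 92) = 2*124/96 = 2*124*(1/96) = 31/12 ≈ 2.5833)
(u + D(-96)) - 3117 = (31/12 + (82 - 96)) - 3117 = (31/12 - 14) - 3117 = -137/12 - 3117 = -37541/12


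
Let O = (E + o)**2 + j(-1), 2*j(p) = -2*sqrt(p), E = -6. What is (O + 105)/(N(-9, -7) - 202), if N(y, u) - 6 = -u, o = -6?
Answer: -83/63 + I/189 ≈ -1.3175 + 0.005291*I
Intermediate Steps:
j(p) = -sqrt(p) (j(p) = (-2*sqrt(p))/2 = -sqrt(p))
N(y, u) = 6 - u
O = 144 - I (O = (-6 - 6)**2 - sqrt(-1) = (-12)**2 - I = 144 - I ≈ 144.0 - 1.0*I)
(O + 105)/(N(-9, -7) - 202) = ((144 - I) + 105)/((6 - 1*(-7)) - 202) = (249 - I)/((6 + 7) - 202) = (249 - I)/(13 - 202) = (249 - I)/(-189) = (249 - I)*(-1/189) = -83/63 + I/189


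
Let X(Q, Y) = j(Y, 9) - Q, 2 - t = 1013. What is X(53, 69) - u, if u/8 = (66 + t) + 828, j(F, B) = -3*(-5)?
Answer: 898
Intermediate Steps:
t = -1011 (t = 2 - 1*1013 = 2 - 1013 = -1011)
j(F, B) = 15
X(Q, Y) = 15 - Q
u = -936 (u = 8*((66 - 1011) + 828) = 8*(-945 + 828) = 8*(-117) = -936)
X(53, 69) - u = (15 - 1*53) - 1*(-936) = (15 - 53) + 936 = -38 + 936 = 898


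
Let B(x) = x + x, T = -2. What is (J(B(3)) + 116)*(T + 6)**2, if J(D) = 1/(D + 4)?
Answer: 9288/5 ≈ 1857.6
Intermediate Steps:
B(x) = 2*x
J(D) = 1/(4 + D)
(J(B(3)) + 116)*(T + 6)**2 = (1/(4 + 2*3) + 116)*(-2 + 6)**2 = (1/(4 + 6) + 116)*4**2 = (1/10 + 116)*16 = (1161/10)*16 = 9288/5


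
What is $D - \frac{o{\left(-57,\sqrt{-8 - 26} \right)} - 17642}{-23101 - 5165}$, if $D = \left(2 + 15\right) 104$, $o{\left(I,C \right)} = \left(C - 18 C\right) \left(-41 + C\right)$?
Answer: $\frac{8326204}{4711} + \frac{697 i \sqrt{34}}{28266} \approx 1767.4 + 0.14378 i$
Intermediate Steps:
$o{\left(I,C \right)} = - 17 C \left(-41 + C\right)$
$D = 1768$ ($D = 17 \cdot 104 = 1768$)
$D - \frac{o{\left(-57,\sqrt{-8 - 26} \right)} - 17642}{-23101 - 5165} = 1768 - \frac{17 \sqrt{-8 - 26} \left(41 - \sqrt{-8 - 26}\right) - 17642}{-23101 - 5165} = 1768 - \frac{17 \sqrt{-34} \left(41 - \sqrt{-34}\right) - 17642}{-28266} = 1768 - \left(17 i \sqrt{34} \left(41 - i \sqrt{34}\right) - 17642\right) \left(- \frac{1}{28266}\right) = 1768 - \left(-17642 + 17 i \sqrt{34} \left(41 - i \sqrt{34}\right)\right) \left(- \frac{1}{28266}\right) = 1768 - \left(\frac{8821}{14133} - \frac{17 i \sqrt{34} \left(41 - i \sqrt{34}\right)}{28266}\right) = \frac{24978323}{14133} + \frac{17 i \sqrt{34} \left(41 - i \sqrt{34}\right)}{28266}$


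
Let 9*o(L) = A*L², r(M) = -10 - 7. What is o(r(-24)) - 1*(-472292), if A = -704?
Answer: 4047172/9 ≈ 4.4969e+5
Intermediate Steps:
r(M) = -17
o(L) = -704*L²/9 (o(L) = (-704*L²)/9 = -704*L²/9)
o(r(-24)) - 1*(-472292) = -704/9*(-17)² - 1*(-472292) = -704/9*289 + 472292 = -203456/9 + 472292 = 4047172/9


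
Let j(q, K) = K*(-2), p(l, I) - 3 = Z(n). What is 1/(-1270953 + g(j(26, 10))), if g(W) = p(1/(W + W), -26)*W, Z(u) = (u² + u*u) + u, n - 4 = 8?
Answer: -1/1277013 ≈ -7.8308e-7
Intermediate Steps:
n = 12 (n = 4 + 8 = 12)
Z(u) = u + 2*u² (Z(u) = (u² + u²) + u = 2*u² + u = u + 2*u²)
p(l, I) = 303 (p(l, I) = 3 + 12*(1 + 2*12) = 3 + 12*(1 + 24) = 3 + 12*25 = 3 + 300 = 303)
j(q, K) = -2*K
g(W) = 303*W
1/(-1270953 + g(j(26, 10))) = 1/(-1270953 + 303*(-2*10)) = 1/(-1270953 + 303*(-20)) = 1/(-1270953 - 6060) = 1/(-1277013) = -1/1277013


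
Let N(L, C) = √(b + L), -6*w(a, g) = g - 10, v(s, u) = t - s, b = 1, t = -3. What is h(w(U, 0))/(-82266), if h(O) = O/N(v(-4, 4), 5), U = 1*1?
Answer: -5*√2/493596 ≈ -1.4326e-5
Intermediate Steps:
U = 1
v(s, u) = -3 - s
w(a, g) = 5/3 - g/6 (w(a, g) = -(g - 10)/6 = -(-10 + g)/6 = 5/3 - g/6)
N(L, C) = √(1 + L)
h(O) = O*√2/2 (h(O) = O/(√(1 + (-3 - 1*(-4)))) = O/(√(1 + (-3 + 4))) = O/(√(1 + 1)) = O/(√2) = O*(√2/2) = O*√2/2)
h(w(U, 0))/(-82266) = ((5/3 - ⅙*0)*√2/2)/(-82266) = ((5/3 + 0)*√2/2)*(-1/82266) = ((½)*(5/3)*√2)*(-1/82266) = (5*√2/6)*(-1/82266) = -5*√2/493596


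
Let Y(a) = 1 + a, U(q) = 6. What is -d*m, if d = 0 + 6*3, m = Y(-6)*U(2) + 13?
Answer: 306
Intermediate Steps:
m = -17 (m = (1 - 6)*6 + 13 = -5*6 + 13 = -30 + 13 = -17)
d = 18 (d = 0 + 18 = 18)
-d*m = -18*(-17) = -1*(-306) = 306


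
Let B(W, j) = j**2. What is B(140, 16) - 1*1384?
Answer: -1128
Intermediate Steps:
B(140, 16) - 1*1384 = 16**2 - 1*1384 = 256 - 1384 = -1128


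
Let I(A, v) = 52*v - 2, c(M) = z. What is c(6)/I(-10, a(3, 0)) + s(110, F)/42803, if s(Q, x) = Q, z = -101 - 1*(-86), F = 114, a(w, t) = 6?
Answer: -121589/2653786 ≈ -0.045817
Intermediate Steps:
z = -15 (z = -101 + 86 = -15)
c(M) = -15
I(A, v) = -2 + 52*v
c(6)/I(-10, a(3, 0)) + s(110, F)/42803 = -15/(-2 + 52*6) + 110/42803 = -15/(-2 + 312) + 110*(1/42803) = -15/310 + 110/42803 = -15*1/310 + 110/42803 = -3/62 + 110/42803 = -121589/2653786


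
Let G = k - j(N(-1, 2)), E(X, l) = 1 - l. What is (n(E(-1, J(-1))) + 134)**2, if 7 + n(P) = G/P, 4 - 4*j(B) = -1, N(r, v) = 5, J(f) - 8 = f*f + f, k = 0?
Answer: 12680721/784 ≈ 16174.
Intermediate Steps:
J(f) = 8 + f + f**2 (J(f) = 8 + (f*f + f) = 8 + (f**2 + f) = 8 + (f + f**2) = 8 + f + f**2)
j(B) = 5/4 (j(B) = 1 - 1/4*(-1) = 1 + 1/4 = 5/4)
G = -5/4 (G = 0 - 1*5/4 = 0 - 5/4 = -5/4 ≈ -1.2500)
n(P) = -7 - 5/(4*P)
(n(E(-1, J(-1))) + 134)**2 = ((-7 - 5/(4*(1 - (8 - 1 + (-1)**2)))) + 134)**2 = ((-7 - 5/(4*(1 - (8 - 1 + 1)))) + 134)**2 = ((-7 - 5/(4*(1 - 1*8))) + 134)**2 = ((-7 - 5/(4*(1 - 8))) + 134)**2 = ((-7 - 5/4/(-7)) + 134)**2 = ((-7 - 5/4*(-1/7)) + 134)**2 = ((-7 + 5/28) + 134)**2 = (-191/28 + 134)**2 = (3561/28)**2 = 12680721/784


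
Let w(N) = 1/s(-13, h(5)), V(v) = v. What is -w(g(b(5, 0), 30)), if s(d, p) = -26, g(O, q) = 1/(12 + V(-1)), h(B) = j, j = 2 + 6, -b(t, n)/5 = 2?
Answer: 1/26 ≈ 0.038462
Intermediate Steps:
b(t, n) = -10 (b(t, n) = -5*2 = -10)
j = 8
h(B) = 8
g(O, q) = 1/11 (g(O, q) = 1/(12 - 1) = 1/11)
w(N) = -1/26 (w(N) = 1/(-26) = -1/26)
-w(g(b(5, 0), 30)) = -1*(-1/26) = 1/26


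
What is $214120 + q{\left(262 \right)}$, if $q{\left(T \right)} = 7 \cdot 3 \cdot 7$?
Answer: $214267$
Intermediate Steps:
$q{\left(T \right)} = 147$ ($q{\left(T \right)} = 21 \cdot 7 = 147$)
$214120 + q{\left(262 \right)} = 214120 + 147 = 214267$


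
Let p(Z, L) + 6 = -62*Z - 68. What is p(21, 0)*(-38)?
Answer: 52288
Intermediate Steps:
p(Z, L) = -74 - 62*Z (p(Z, L) = -6 + (-62*Z - 68) = -6 + (-68 - 62*Z) = -74 - 62*Z)
p(21, 0)*(-38) = (-74 - 62*21)*(-38) = (-74 - 1302)*(-38) = -1376*(-38) = 52288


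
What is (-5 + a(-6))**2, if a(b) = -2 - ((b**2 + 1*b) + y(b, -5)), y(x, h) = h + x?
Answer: 676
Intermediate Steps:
a(b) = 3 - b**2 - 2*b (a(b) = -2 - ((b**2 + 1*b) + (-5 + b)) = -2 - ((b**2 + b) + (-5 + b)) = -2 - ((b + b**2) + (-5 + b)) = -2 - (-5 + b**2 + 2*b) = -2 + (5 - b**2 - 2*b) = 3 - b**2 - 2*b)
(-5 + a(-6))**2 = (-5 + (3 - 1*(-6)**2 - 2*(-6)))**2 = (-5 + (3 - 1*36 + 12))**2 = (-5 + (3 - 36 + 12))**2 = (-5 - 21)**2 = (-26)**2 = 676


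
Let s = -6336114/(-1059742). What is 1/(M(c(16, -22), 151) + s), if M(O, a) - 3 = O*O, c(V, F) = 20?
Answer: 529871/216706070 ≈ 0.0024451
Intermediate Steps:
M(O, a) = 3 + O² (M(O, a) = 3 + O*O = 3 + O²)
s = 3168057/529871 (s = -6336114*(-1/1059742) = 3168057/529871 ≈ 5.9789)
1/(M(c(16, -22), 151) + s) = 1/((3 + 20²) + 3168057/529871) = 1/((3 + 400) + 3168057/529871) = 1/(403 + 3168057/529871) = 1/(216706070/529871) = 529871/216706070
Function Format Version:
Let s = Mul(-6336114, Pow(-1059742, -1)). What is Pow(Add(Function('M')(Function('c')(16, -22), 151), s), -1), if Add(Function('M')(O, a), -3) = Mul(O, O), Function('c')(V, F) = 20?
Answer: Rational(529871, 216706070) ≈ 0.0024451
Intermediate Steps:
Function('M')(O, a) = Add(3, Pow(O, 2)) (Function('M')(O, a) = Add(3, Mul(O, O)) = Add(3, Pow(O, 2)))
s = Rational(3168057, 529871) (s = Mul(-6336114, Rational(-1, 1059742)) = Rational(3168057, 529871) ≈ 5.9789)
Pow(Add(Function('M')(Function('c')(16, -22), 151), s), -1) = Pow(Add(Add(3, Pow(20, 2)), Rational(3168057, 529871)), -1) = Pow(Add(Add(3, 400), Rational(3168057, 529871)), -1) = Pow(Add(403, Rational(3168057, 529871)), -1) = Pow(Rational(216706070, 529871), -1) = Rational(529871, 216706070)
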